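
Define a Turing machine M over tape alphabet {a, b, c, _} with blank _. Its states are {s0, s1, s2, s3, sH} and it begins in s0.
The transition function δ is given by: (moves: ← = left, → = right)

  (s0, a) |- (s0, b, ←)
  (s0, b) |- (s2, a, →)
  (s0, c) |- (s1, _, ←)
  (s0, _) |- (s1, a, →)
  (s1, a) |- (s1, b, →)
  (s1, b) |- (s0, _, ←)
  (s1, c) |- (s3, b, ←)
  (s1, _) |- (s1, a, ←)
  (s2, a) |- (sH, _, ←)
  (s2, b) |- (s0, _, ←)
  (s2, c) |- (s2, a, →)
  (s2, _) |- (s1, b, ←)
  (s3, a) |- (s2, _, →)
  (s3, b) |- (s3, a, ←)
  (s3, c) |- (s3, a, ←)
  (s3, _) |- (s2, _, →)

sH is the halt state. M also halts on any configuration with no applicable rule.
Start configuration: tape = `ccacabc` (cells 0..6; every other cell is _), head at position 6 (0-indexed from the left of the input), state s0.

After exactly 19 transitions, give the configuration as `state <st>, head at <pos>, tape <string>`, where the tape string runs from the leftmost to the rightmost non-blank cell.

state=s0 head=6 tape=_ccacab[c]   (s0,c)→(s1,_,←)
state=s1 head=5 tape=_ccaca[b]_   (s1,b)→(s0,_,←)
state=s0 head=4 tape=_ccac[a]__   (s0,a)→(s0,b,←)
state=s0 head=3 tape=_cca[c]b__   (s0,c)→(s1,_,←)
state=s1 head=2 tape=_cc[a]_b__   (s1,a)→(s1,b,→)
state=s1 head=3 tape=_ccb[_]b__   (s1,_)→(s1,a,←)
state=s1 head=2 tape=_cc[b]ab__   (s1,b)→(s0,_,←)
state=s0 head=1 tape=_c[c]_ab__   (s0,c)→(s1,_,←)
state=s1 head=0 tape=_[c]__ab__   (s1,c)→(s3,b,←)
state=s3 head=-1 tape=[_]b__ab__   (s3,_)→(s2,_,→)
state=s2 head=0 tape=_[b]__ab__   (s2,b)→(s0,_,←)
state=s0 head=-1 tape=[_]___ab__   (s0,_)→(s1,a,→)
state=s1 head=0 tape=a[_]__ab__   (s1,_)→(s1,a,←)
state=s1 head=-1 tape=[a]a__ab__   (s1,a)→(s1,b,→)
state=s1 head=0 tape=b[a]__ab__   (s1,a)→(s1,b,→)
state=s1 head=1 tape=bb[_]_ab__   (s1,_)→(s1,a,←)
state=s1 head=0 tape=b[b]a_ab__   (s1,b)→(s0,_,←)
state=s0 head=-1 tape=[b]_a_ab__   (s0,b)→(s2,a,→)
state=s2 head=0 tape=a[_]a_ab__   (s2,_)→(s1,b,←)
state=s1 head=-1 tape=[a]ba_ab__
After 19 steps: state s1, head at -1, tape aba_ab.

state s1, head at -1, tape aba_ab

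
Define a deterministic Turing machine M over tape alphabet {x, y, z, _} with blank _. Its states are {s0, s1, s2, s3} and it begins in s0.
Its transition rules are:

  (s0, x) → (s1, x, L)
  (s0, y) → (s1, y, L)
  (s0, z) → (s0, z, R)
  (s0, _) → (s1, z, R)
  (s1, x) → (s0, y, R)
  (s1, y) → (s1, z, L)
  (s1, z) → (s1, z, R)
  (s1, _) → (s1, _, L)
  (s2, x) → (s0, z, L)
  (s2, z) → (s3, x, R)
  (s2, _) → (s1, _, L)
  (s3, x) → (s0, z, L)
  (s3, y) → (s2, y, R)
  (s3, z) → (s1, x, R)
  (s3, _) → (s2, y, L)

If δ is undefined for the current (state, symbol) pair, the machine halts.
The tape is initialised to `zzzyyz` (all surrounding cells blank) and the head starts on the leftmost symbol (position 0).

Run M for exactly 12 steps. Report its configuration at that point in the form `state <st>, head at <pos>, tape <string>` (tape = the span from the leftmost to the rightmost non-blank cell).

state=s0 head=0 tape=[z]zzyyz_   (s0,z)→(s0,z,R)
state=s0 head=1 tape=z[z]zyyz_   (s0,z)→(s0,z,R)
state=s0 head=2 tape=zz[z]yyz_   (s0,z)→(s0,z,R)
state=s0 head=3 tape=zzz[y]yz_   (s0,y)→(s1,y,L)
state=s1 head=2 tape=zz[z]yyz_   (s1,z)→(s1,z,R)
state=s1 head=3 tape=zzz[y]yz_   (s1,y)→(s1,z,L)
state=s1 head=2 tape=zz[z]zyz_   (s1,z)→(s1,z,R)
state=s1 head=3 tape=zzz[z]yz_   (s1,z)→(s1,z,R)
state=s1 head=4 tape=zzzz[y]z_   (s1,y)→(s1,z,L)
state=s1 head=3 tape=zzz[z]zz_   (s1,z)→(s1,z,R)
state=s1 head=4 tape=zzzz[z]z_   (s1,z)→(s1,z,R)
state=s1 head=5 tape=zzzzz[z]_   (s1,z)→(s1,z,R)
state=s1 head=6 tape=zzzzzz[_]
After 12 steps: state s1, head at 6, tape zzzzzz.

state s1, head at 6, tape zzzzzz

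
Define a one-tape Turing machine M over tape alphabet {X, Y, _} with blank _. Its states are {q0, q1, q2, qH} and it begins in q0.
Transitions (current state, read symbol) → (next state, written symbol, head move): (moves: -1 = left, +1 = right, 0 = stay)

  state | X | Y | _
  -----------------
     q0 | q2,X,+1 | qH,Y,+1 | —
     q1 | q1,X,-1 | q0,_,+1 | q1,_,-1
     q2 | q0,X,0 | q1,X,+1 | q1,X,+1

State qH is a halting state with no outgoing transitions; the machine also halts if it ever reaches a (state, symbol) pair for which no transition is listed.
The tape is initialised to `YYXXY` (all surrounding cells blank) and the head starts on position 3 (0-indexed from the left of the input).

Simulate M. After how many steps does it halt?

20

q0 | YYX[X]Y__   read X → write X, move +1, go to q2
q2 | YYXX[Y]__   read Y → write X, move +1, go to q1
q1 | YYXXX[_]_   read _ → write _, move -1, go to q1
q1 | YYXX[X]__   read X → write X, move -1, go to q1
q1 | YYX[X]X__   read X → write X, move -1, go to q1
q1 | YY[X]XX__   read X → write X, move -1, go to q1
q1 | Y[Y]XXX__   read Y → write _, move +1, go to q0
q0 | Y_[X]XX__   read X → write X, move +1, go to q2
q2 | Y_X[X]X__   read X → write X, move 0, go to q0
q0 | Y_X[X]X__   read X → write X, move +1, go to q2
q2 | Y_XX[X]__   read X → write X, move 0, go to q0
q0 | Y_XX[X]__   read X → write X, move +1, go to q2
q2 | Y_XXX[_]_   read _ → write X, move +1, go to q1
q1 | Y_XXXX[_]   read _ → write _, move -1, go to q1
q1 | Y_XXX[X]_   read X → write X, move -1, go to q1
q1 | Y_XX[X]X_   read X → write X, move -1, go to q1
q1 | Y_X[X]XX_   read X → write X, move -1, go to q1
q1 | Y_[X]XXX_   read X → write X, move -1, go to q1
q1 | Y[_]XXXX_   read _ → write _, move -1, go to q1
q1 | [Y]_XXXX_   read Y → write _, move +1, go to q0
q0 | _[_]XXXX_
M halts after 20 transitions.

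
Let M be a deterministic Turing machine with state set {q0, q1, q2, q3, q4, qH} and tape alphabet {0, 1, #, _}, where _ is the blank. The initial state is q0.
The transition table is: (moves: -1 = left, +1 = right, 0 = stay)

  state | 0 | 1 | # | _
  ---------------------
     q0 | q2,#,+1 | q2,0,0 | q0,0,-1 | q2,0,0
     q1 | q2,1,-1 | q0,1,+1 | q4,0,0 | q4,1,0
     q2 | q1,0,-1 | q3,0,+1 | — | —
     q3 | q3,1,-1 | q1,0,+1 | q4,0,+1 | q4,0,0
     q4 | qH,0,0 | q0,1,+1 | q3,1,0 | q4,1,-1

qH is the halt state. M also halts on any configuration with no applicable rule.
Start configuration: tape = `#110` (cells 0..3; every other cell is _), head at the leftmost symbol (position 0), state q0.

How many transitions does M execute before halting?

q0 | __[#]110   read # → write 0, move -1, go to q0
q0 | _[_]0110   read _ → write 0, move 0, go to q2
q2 | _[0]0110   read 0 → write 0, move -1, go to q1
q1 | [_]00110   read _ → write 1, move 0, go to q4
q4 | [1]00110   read 1 → write 1, move +1, go to q0
q0 | 1[0]0110   read 0 → write #, move +1, go to q2
q2 | 1#[0]110   read 0 → write 0, move -1, go to q1
q1 | 1[#]0110   read # → write 0, move 0, go to q4
q4 | 1[0]0110   read 0 → write 0, move 0, go to qH
qH | 1[0]0110
M halts after 9 transitions.

9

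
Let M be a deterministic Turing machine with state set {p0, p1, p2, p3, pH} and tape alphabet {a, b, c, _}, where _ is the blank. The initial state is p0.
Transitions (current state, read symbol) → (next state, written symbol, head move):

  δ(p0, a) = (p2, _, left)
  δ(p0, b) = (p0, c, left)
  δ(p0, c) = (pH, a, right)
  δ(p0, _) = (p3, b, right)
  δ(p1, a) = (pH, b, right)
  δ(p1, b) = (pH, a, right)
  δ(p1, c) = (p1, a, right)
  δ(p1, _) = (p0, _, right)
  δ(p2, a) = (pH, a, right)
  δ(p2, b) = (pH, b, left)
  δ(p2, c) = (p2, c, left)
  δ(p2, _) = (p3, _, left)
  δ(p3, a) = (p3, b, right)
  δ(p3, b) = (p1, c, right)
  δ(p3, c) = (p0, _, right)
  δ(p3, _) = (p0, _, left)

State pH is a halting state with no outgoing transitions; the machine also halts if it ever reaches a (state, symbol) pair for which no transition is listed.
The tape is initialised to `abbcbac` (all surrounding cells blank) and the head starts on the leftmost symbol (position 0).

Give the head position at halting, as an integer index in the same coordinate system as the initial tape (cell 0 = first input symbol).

p0 | ____[a]bbcbac   read a → write _, move left, go to p2
p2 | ___[_]_bbcbac   read _ → write _, move left, go to p3
p3 | __[_]__bbcbac   read _ → write _, move left, go to p0
p0 | _[_]___bbcbac   read _ → write b, move right, go to p3
p3 | _b[_]__bbcbac   read _ → write _, move left, go to p0
p0 | _[b]___bbcbac   read b → write c, move left, go to p0
p0 | [_]c___bbcbac   read _ → write b, move right, go to p3
p3 | b[c]___bbcbac   read c → write _, move right, go to p0
p0 | b_[_]__bbcbac   read _ → write b, move right, go to p3
p3 | b_b[_]_bbcbac   read _ → write _, move left, go to p0
p0 | b_[b]__bbcbac   read b → write c, move left, go to p0
p0 | b[_]c__bbcbac   read _ → write b, move right, go to p3
p3 | bb[c]__bbcbac   read c → write _, move right, go to p0
p0 | bb_[_]_bbcbac   read _ → write b, move right, go to p3
p3 | bb_b[_]bbcbac   read _ → write _, move left, go to p0
p0 | bb_[b]_bbcbac   read b → write c, move left, go to p0
p0 | bb[_]c_bbcbac   read _ → write b, move right, go to p3
p3 | bbb[c]_bbcbac   read c → write _, move right, go to p0
p0 | bbb_[_]bbcbac   read _ → write b, move right, go to p3
p3 | bbb_b[b]bcbac   read b → write c, move right, go to p1
p1 | bbb_bc[b]cbac   read b → write a, move right, go to pH
pH | bbb_bca[c]bac
At halt the head is at cell 3.

3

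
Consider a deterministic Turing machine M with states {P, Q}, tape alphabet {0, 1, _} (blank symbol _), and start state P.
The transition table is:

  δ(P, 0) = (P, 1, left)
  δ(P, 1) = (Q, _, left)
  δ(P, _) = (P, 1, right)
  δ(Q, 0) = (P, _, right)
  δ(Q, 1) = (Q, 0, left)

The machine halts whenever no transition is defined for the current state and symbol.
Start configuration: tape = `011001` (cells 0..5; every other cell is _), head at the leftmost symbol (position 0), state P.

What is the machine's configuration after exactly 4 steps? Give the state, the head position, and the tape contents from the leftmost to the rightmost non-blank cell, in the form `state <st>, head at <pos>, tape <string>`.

state Q, head at -2, tape 0_11001

P | __[0]11001   read 0 → write 1, move left, go to P
P | _[_]111001   read _ → write 1, move right, go to P
P | _1[1]11001   read 1 → write _, move left, go to Q
Q | _[1]_11001   read 1 → write 0, move left, go to Q
Q | [_]0_11001
After 4 steps: state Q, head at -2, tape 0_11001.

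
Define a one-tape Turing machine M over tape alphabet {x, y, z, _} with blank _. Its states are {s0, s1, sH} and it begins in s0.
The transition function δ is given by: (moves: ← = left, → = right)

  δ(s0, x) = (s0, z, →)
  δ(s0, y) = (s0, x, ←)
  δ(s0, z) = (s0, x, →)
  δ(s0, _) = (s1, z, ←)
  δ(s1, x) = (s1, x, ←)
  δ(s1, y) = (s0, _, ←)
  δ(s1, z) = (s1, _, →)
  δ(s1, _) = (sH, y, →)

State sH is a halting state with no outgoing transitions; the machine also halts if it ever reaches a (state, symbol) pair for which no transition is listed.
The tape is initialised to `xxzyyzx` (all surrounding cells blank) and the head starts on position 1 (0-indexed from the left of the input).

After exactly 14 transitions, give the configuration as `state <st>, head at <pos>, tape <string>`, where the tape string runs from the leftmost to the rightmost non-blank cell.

s0 | x[x]zyyzx___   read x → write z, move →, go to s0
s0 | xz[z]yyzx___   read z → write x, move →, go to s0
s0 | xzx[y]yzx___   read y → write x, move ←, go to s0
s0 | xz[x]xyzx___   read x → write z, move →, go to s0
s0 | xzz[x]yzx___   read x → write z, move →, go to s0
s0 | xzzz[y]zx___   read y → write x, move ←, go to s0
s0 | xzz[z]xzx___   read z → write x, move →, go to s0
s0 | xzzx[x]zx___   read x → write z, move →, go to s0
s0 | xzzxz[z]x___   read z → write x, move →, go to s0
s0 | xzzxzx[x]___   read x → write z, move →, go to s0
s0 | xzzxzxz[_]__   read _ → write z, move ←, go to s1
s1 | xzzxzx[z]z__   read z → write _, move →, go to s1
s1 | xzzxzx_[z]__   read z → write _, move →, go to s1
s1 | xzzxzx__[_]_   read _ → write y, move →, go to sH
sH | xzzxzx__y[_]
After 14 steps: state sH, head at 9, tape xzzxzx__y.

state sH, head at 9, tape xzzxzx__y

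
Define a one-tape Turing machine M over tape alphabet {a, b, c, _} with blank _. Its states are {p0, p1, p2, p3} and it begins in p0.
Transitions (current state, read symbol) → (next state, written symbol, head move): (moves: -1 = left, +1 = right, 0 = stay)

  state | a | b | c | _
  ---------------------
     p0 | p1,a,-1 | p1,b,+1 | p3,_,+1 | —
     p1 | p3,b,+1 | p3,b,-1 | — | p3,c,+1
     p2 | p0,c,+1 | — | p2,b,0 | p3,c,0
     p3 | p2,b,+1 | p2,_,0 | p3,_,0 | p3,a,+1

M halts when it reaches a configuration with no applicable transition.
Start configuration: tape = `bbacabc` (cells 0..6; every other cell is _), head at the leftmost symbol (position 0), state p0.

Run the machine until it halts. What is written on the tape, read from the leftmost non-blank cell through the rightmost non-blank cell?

state=p0 head=0 tape=[b]bacabc   (p0,b)→(p1,b,+1)
state=p1 head=1 tape=b[b]acabc   (p1,b)→(p3,b,-1)
state=p3 head=0 tape=[b]bacabc   (p3,b)→(p2,_,0)
state=p2 head=0 tape=[_]bacabc   (p2,_)→(p3,c,0)
state=p3 head=0 tape=[c]bacabc   (p3,c)→(p3,_,0)
state=p3 head=0 tape=[_]bacabc   (p3,_)→(p3,a,+1)
state=p3 head=1 tape=a[b]acabc   (p3,b)→(p2,_,0)
state=p2 head=1 tape=a[_]acabc   (p2,_)→(p3,c,0)
state=p3 head=1 tape=a[c]acabc   (p3,c)→(p3,_,0)
state=p3 head=1 tape=a[_]acabc   (p3,_)→(p3,a,+1)
state=p3 head=2 tape=aa[a]cabc   (p3,a)→(p2,b,+1)
state=p2 head=3 tape=aab[c]abc   (p2,c)→(p2,b,0)
state=p2 head=3 tape=aab[b]abc
The non-blank tape span at halt is aabbabc.

aabbabc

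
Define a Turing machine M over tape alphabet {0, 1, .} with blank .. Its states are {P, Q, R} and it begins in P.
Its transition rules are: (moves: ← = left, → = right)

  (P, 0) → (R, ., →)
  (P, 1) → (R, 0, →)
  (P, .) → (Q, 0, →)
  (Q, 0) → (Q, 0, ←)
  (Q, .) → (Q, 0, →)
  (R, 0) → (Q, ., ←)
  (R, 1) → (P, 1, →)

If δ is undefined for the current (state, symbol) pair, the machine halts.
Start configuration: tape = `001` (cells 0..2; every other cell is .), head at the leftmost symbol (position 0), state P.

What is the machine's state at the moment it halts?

Q

state=P head=0 tape=[0]01   (P,0)→(R,.,→)
state=R head=1 tape=.[0]1   (R,0)→(Q,.,←)
state=Q head=0 tape=[.].1   (Q,.)→(Q,0,→)
state=Q head=1 tape=0[.]1   (Q,.)→(Q,0,→)
state=Q head=2 tape=00[1]
No transition is defined for (Q, 1); M halts in state Q.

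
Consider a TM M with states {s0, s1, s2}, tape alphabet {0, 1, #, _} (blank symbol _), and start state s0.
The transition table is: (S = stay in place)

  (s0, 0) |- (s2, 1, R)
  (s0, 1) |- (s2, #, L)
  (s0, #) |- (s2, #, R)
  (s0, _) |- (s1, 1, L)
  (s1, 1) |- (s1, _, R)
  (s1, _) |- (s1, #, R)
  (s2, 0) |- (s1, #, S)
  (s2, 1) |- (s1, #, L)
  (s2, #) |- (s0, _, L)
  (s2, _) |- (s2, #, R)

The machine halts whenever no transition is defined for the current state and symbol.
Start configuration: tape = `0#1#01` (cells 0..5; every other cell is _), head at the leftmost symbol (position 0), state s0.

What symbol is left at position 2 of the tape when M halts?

#

s0 | _[0]#1#01   read 0 → write 1, move R, go to s2
s2 | _1[#]1#01   read # → write _, move L, go to s0
s0 | _[1]_1#01   read 1 → write #, move L, go to s2
s2 | [_]#_1#01   read _ → write #, move R, go to s2
s2 | #[#]_1#01   read # → write _, move L, go to s0
s0 | [#]__1#01   read # → write #, move R, go to s2
s2 | #[_]_1#01   read _ → write #, move R, go to s2
s2 | ##[_]1#01   read _ → write #, move R, go to s2
s2 | ###[1]#01   read 1 → write #, move L, go to s1
s1 | ##[#]##01
Cell 2 holds # when M halts.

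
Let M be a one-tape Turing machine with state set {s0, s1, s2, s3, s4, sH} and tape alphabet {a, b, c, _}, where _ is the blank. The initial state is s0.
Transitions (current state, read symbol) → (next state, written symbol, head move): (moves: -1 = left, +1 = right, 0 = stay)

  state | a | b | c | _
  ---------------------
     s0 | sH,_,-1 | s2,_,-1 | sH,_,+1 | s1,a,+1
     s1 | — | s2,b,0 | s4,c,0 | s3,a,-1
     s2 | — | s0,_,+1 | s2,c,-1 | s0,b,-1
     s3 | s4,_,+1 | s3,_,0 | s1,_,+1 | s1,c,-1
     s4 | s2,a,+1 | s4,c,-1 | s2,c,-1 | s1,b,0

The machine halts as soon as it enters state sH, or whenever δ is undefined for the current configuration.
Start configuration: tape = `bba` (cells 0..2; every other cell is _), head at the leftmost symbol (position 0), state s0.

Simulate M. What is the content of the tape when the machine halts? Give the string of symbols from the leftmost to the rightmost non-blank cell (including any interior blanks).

s0 | __[b]ba   read b → write _, move -1, go to s2
s2 | _[_]_ba   read _ → write b, move -1, go to s0
s0 | [_]b_ba   read _ → write a, move +1, go to s1
s1 | a[b]_ba   read b → write b, move 0, go to s2
s2 | a[b]_ba   read b → write _, move +1, go to s0
s0 | a_[_]ba   read _ → write a, move +1, go to s1
s1 | a_a[b]a   read b → write b, move 0, go to s2
s2 | a_a[b]a   read b → write _, move +1, go to s0
s0 | a_a_[a]   read a → write _, move -1, go to sH
sH | a_a[_]_
The non-blank tape span at halt is a_a.

a_a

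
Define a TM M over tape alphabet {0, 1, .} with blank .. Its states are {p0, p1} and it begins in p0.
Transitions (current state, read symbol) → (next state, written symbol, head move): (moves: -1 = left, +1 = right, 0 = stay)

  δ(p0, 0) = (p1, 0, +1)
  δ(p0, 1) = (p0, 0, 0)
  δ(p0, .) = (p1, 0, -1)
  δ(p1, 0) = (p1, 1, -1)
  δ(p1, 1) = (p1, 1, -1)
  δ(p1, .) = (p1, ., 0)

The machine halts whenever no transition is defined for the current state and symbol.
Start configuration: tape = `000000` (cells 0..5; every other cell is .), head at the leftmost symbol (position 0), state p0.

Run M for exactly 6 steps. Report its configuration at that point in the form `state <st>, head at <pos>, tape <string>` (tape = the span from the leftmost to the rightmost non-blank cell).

p0 | .[0]00000   read 0 → write 0, move +1, go to p1
p1 | .0[0]0000   read 0 → write 1, move -1, go to p1
p1 | .[0]10000   read 0 → write 1, move -1, go to p1
p1 | [.]110000   read . → write ., move 0, go to p1
p1 | [.]110000   read . → write ., move 0, go to p1
p1 | [.]110000   read . → write ., move 0, go to p1
p1 | [.]110000
After 6 steps: state p1, head at -1, tape 110000.

state p1, head at -1, tape 110000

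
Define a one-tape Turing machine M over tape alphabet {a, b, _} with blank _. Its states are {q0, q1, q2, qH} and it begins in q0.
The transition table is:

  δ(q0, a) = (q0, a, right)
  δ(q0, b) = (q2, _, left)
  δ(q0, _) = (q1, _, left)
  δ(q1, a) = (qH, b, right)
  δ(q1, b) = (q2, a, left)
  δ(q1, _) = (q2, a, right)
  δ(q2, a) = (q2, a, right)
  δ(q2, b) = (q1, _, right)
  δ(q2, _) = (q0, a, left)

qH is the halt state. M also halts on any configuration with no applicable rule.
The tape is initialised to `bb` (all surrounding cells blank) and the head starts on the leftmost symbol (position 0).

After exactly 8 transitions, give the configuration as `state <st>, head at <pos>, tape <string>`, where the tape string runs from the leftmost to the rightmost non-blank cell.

state q0, head at 0, tape aaa_b

q0 | ___[b]b   read b → write _, move left, go to q2
q2 | __[_]_b   read _ → write a, move left, go to q0
q0 | _[_]a_b   read _ → write _, move left, go to q1
q1 | [_]_a_b   read _ → write a, move right, go to q2
q2 | a[_]a_b   read _ → write a, move left, go to q0
q0 | [a]aa_b   read a → write a, move right, go to q0
q0 | a[a]a_b   read a → write a, move right, go to q0
q0 | aa[a]_b   read a → write a, move right, go to q0
q0 | aaa[_]b
After 8 steps: state q0, head at 0, tape aaa_b.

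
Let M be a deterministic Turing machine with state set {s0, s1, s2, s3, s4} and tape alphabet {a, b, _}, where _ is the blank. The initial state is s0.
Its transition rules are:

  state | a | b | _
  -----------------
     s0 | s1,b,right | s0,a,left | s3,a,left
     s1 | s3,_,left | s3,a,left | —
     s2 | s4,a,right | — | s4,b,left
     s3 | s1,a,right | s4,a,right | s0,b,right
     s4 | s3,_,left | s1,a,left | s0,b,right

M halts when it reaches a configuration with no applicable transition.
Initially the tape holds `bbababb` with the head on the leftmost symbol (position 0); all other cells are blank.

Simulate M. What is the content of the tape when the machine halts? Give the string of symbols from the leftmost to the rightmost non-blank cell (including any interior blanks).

state=s0 head=0 tape=__[b]bababb   (s0,b)→(s0,a,left)
state=s0 head=-1 tape=_[_]abababb   (s0,_)→(s3,a,left)
state=s3 head=-2 tape=[_]aabababb   (s3,_)→(s0,b,right)
state=s0 head=-1 tape=b[a]abababb   (s0,a)→(s1,b,right)
state=s1 head=0 tape=bb[a]bababb   (s1,a)→(s3,_,left)
state=s3 head=-1 tape=b[b]_bababb   (s3,b)→(s4,a,right)
state=s4 head=0 tape=ba[_]bababb   (s4,_)→(s0,b,right)
state=s0 head=1 tape=bab[b]ababb   (s0,b)→(s0,a,left)
state=s0 head=0 tape=ba[b]aababb   (s0,b)→(s0,a,left)
state=s0 head=-1 tape=b[a]aaababb   (s0,a)→(s1,b,right)
state=s1 head=0 tape=bb[a]aababb   (s1,a)→(s3,_,left)
state=s3 head=-1 tape=b[b]_aababb   (s3,b)→(s4,a,right)
state=s4 head=0 tape=ba[_]aababb   (s4,_)→(s0,b,right)
state=s0 head=1 tape=bab[a]ababb   (s0,a)→(s1,b,right)
state=s1 head=2 tape=babb[a]babb   (s1,a)→(s3,_,left)
state=s3 head=1 tape=bab[b]_babb   (s3,b)→(s4,a,right)
state=s4 head=2 tape=baba[_]babb   (s4,_)→(s0,b,right)
state=s0 head=3 tape=babab[b]abb   (s0,b)→(s0,a,left)
state=s0 head=2 tape=baba[b]aabb   (s0,b)→(s0,a,left)
state=s0 head=1 tape=bab[a]aaabb   (s0,a)→(s1,b,right)
state=s1 head=2 tape=babb[a]aabb   (s1,a)→(s3,_,left)
state=s3 head=1 tape=bab[b]_aabb   (s3,b)→(s4,a,right)
state=s4 head=2 tape=baba[_]aabb   (s4,_)→(s0,b,right)
state=s0 head=3 tape=babab[a]abb   (s0,a)→(s1,b,right)
state=s1 head=4 tape=bababb[a]bb   (s1,a)→(s3,_,left)
state=s3 head=3 tape=babab[b]_bb   (s3,b)→(s4,a,right)
state=s4 head=4 tape=bababa[_]bb   (s4,_)→(s0,b,right)
state=s0 head=5 tape=bababab[b]b   (s0,b)→(s0,a,left)
state=s0 head=4 tape=bababa[b]ab   (s0,b)→(s0,a,left)
state=s0 head=3 tape=babab[a]aab   (s0,a)→(s1,b,right)
state=s1 head=4 tape=bababb[a]ab   (s1,a)→(s3,_,left)
state=s3 head=3 tape=babab[b]_ab   (s3,b)→(s4,a,right)
state=s4 head=4 tape=bababa[_]ab   (s4,_)→(s0,b,right)
state=s0 head=5 tape=bababab[a]b   (s0,a)→(s1,b,right)
state=s1 head=6 tape=babababb[b]   (s1,b)→(s3,a,left)
state=s3 head=5 tape=bababab[b]a   (s3,b)→(s4,a,right)
state=s4 head=6 tape=babababa[a]   (s4,a)→(s3,_,left)
state=s3 head=5 tape=bababab[a]_   (s3,a)→(s1,a,right)
state=s1 head=6 tape=babababa[_]
The non-blank tape span at halt is babababa.

babababa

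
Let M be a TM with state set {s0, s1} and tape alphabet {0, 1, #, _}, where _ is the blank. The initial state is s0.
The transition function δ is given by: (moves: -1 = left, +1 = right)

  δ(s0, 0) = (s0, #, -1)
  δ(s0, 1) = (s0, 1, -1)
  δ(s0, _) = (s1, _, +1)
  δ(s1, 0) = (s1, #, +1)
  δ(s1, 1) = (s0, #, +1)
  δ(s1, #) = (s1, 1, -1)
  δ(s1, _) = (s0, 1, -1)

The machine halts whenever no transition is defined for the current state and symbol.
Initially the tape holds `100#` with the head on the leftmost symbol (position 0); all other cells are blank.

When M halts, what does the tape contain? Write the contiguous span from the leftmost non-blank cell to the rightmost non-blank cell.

s0 | _[1]00#   read 1 → write 1, move -1, go to s0
s0 | [_]100#   read _ → write _, move +1, go to s1
s1 | _[1]00#   read 1 → write #, move +1, go to s0
s0 | _#[0]0#   read 0 → write #, move -1, go to s0
s0 | _[#]#0#
The non-blank tape span at halt is ##0#.

##0#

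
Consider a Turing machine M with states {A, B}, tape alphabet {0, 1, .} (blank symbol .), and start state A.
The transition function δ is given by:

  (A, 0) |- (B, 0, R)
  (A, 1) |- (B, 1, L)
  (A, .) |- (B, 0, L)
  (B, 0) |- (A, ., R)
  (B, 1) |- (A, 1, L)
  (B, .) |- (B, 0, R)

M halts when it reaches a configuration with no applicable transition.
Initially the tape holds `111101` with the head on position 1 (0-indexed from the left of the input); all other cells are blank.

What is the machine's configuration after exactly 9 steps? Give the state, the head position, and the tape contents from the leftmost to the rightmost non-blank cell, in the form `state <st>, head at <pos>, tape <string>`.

state=A head=1 tape=..1[1]1101   (A,1)→(B,1,L)
state=B head=0 tape=..[1]11101   (B,1)→(A,1,L)
state=A head=-1 tape=.[.]111101   (A,.)→(B,0,L)
state=B head=-2 tape=[.]0111101   (B,.)→(B,0,R)
state=B head=-1 tape=0[0]111101   (B,0)→(A,.,R)
state=A head=0 tape=0.[1]11101   (A,1)→(B,1,L)
state=B head=-1 tape=0[.]111101   (B,.)→(B,0,R)
state=B head=0 tape=00[1]11101   (B,1)→(A,1,L)
state=A head=-1 tape=0[0]111101   (A,0)→(B,0,R)
state=B head=0 tape=00[1]11101
After 9 steps: state B, head at 0, tape 00111101.

state B, head at 0, tape 00111101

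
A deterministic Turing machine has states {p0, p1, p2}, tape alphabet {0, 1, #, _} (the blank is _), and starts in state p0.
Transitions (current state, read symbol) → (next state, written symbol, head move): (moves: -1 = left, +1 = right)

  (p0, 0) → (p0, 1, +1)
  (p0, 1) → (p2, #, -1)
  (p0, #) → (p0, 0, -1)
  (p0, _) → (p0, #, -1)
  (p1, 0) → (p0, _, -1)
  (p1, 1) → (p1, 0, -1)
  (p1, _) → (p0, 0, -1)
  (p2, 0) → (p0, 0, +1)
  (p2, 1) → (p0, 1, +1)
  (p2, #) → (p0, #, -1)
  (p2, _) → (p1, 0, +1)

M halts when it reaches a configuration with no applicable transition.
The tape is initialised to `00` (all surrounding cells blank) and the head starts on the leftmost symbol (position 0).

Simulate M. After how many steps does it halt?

8

state=p0 head=0 tape=_[0]0_   (p0,0)→(p0,1,+1)
state=p0 head=1 tape=_1[0]_   (p0,0)→(p0,1,+1)
state=p0 head=2 tape=_11[_]   (p0,_)→(p0,#,-1)
state=p0 head=1 tape=_1[1]#   (p0,1)→(p2,#,-1)
state=p2 head=0 tape=_[1]##   (p2,1)→(p0,1,+1)
state=p0 head=1 tape=_1[#]#   (p0,#)→(p0,0,-1)
state=p0 head=0 tape=_[1]0#   (p0,1)→(p2,#,-1)
state=p2 head=-1 tape=[_]#0#   (p2,_)→(p1,0,+1)
state=p1 head=0 tape=0[#]0#
M halts after 8 transitions.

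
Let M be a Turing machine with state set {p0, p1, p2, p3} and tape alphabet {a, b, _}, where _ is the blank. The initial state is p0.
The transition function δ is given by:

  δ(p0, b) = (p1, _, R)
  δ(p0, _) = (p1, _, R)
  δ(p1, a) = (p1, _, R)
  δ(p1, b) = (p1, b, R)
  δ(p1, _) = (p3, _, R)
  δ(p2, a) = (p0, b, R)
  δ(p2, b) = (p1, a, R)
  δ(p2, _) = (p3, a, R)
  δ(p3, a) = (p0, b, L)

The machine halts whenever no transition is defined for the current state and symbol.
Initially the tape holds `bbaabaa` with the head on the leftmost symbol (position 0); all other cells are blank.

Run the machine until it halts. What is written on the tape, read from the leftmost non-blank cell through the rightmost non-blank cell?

b__b

state=p0 head=0 tape=[b]baabaa__   (p0,b)→(p1,_,R)
state=p1 head=1 tape=_[b]aabaa__   (p1,b)→(p1,b,R)
state=p1 head=2 tape=_b[a]abaa__   (p1,a)→(p1,_,R)
state=p1 head=3 tape=_b_[a]baa__   (p1,a)→(p1,_,R)
state=p1 head=4 tape=_b__[b]aa__   (p1,b)→(p1,b,R)
state=p1 head=5 tape=_b__b[a]a__   (p1,a)→(p1,_,R)
state=p1 head=6 tape=_b__b_[a]__   (p1,a)→(p1,_,R)
state=p1 head=7 tape=_b__b__[_]_   (p1,_)→(p3,_,R)
state=p3 head=8 tape=_b__b___[_]
The non-blank tape span at halt is b__b.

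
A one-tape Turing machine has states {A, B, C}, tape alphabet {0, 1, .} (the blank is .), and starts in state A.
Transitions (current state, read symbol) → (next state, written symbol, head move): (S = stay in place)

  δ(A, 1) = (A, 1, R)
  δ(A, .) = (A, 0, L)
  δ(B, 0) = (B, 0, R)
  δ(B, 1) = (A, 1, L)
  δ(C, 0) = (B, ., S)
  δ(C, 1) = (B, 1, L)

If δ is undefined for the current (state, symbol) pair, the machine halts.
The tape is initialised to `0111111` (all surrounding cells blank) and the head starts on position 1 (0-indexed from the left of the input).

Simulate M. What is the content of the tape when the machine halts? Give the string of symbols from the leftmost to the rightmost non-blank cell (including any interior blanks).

state=A head=1 tape=0[1]11111.   (A,1)→(A,1,R)
state=A head=2 tape=01[1]1111.   (A,1)→(A,1,R)
state=A head=3 tape=011[1]111.   (A,1)→(A,1,R)
state=A head=4 tape=0111[1]11.   (A,1)→(A,1,R)
state=A head=5 tape=01111[1]1.   (A,1)→(A,1,R)
state=A head=6 tape=011111[1].   (A,1)→(A,1,R)
state=A head=7 tape=0111111[.]   (A,.)→(A,0,L)
state=A head=6 tape=011111[1]0   (A,1)→(A,1,R)
state=A head=7 tape=0111111[0]
The non-blank tape span at halt is 01111110.

01111110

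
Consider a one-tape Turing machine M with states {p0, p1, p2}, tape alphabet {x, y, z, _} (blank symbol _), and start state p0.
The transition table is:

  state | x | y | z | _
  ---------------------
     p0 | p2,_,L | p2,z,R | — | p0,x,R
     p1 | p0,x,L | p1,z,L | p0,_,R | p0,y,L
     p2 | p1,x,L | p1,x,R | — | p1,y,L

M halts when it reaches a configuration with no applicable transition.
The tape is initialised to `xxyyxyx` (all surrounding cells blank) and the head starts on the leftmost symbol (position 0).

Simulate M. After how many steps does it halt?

p0 | ___[x]xyyxyx   read x → write _, move L, go to p2
p2 | __[_]_xyyxyx   read _ → write y, move L, go to p1
p1 | _[_]y_xyyxyx   read _ → write y, move L, go to p0
p0 | [_]yy_xyyxyx   read _ → write x, move R, go to p0
p0 | x[y]y_xyyxyx   read y → write z, move R, go to p2
p2 | xz[y]_xyyxyx   read y → write x, move R, go to p1
p1 | xzx[_]xyyxyx   read _ → write y, move L, go to p0
p0 | xz[x]yxyyxyx   read x → write _, move L, go to p2
p2 | x[z]_yxyyxyx
M halts after 8 transitions.

8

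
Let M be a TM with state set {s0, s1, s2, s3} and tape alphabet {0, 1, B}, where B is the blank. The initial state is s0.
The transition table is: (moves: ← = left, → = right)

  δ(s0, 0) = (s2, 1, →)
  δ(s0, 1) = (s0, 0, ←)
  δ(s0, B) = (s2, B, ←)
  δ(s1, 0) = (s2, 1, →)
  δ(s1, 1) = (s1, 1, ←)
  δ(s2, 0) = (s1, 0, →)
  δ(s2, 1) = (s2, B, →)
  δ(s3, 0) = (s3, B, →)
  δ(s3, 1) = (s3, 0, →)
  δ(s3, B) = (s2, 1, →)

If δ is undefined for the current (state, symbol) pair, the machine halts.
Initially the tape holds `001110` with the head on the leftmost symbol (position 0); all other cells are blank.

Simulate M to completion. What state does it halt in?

s1

state=s0 head=0 tape=[0]01110B   (s0,0)→(s2,1,→)
state=s2 head=1 tape=1[0]1110B   (s2,0)→(s1,0,→)
state=s1 head=2 tape=10[1]110B   (s1,1)→(s1,1,←)
state=s1 head=1 tape=1[0]1110B   (s1,0)→(s2,1,→)
state=s2 head=2 tape=11[1]110B   (s2,1)→(s2,B,→)
state=s2 head=3 tape=11B[1]10B   (s2,1)→(s2,B,→)
state=s2 head=4 tape=11BB[1]0B   (s2,1)→(s2,B,→)
state=s2 head=5 tape=11BBB[0]B   (s2,0)→(s1,0,→)
state=s1 head=6 tape=11BBB0[B]
No transition is defined for (s1, B); M halts in state s1.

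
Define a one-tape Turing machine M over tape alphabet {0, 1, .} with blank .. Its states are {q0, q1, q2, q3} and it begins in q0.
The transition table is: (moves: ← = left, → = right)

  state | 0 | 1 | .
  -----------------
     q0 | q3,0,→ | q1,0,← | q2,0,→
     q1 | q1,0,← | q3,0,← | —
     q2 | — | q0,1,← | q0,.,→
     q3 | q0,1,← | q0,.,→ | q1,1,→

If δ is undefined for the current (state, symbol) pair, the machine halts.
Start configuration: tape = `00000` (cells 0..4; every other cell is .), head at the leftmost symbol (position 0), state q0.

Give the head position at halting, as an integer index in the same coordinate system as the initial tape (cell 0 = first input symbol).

6

state=q0 head=0 tape=[0]0000..   (q0,0)→(q3,0,→)
state=q3 head=1 tape=0[0]000..   (q3,0)→(q0,1,←)
state=q0 head=0 tape=[0]1000..   (q0,0)→(q3,0,→)
state=q3 head=1 tape=0[1]000..   (q3,1)→(q0,.,→)
state=q0 head=2 tape=0.[0]00..   (q0,0)→(q3,0,→)
state=q3 head=3 tape=0.0[0]0..   (q3,0)→(q0,1,←)
state=q0 head=2 tape=0.[0]10..   (q0,0)→(q3,0,→)
state=q3 head=3 tape=0.0[1]0..   (q3,1)→(q0,.,→)
state=q0 head=4 tape=0.0.[0]..   (q0,0)→(q3,0,→)
state=q3 head=5 tape=0.0.0[.].   (q3,.)→(q1,1,→)
state=q1 head=6 tape=0.0.01[.]
At halt the head is at cell 6.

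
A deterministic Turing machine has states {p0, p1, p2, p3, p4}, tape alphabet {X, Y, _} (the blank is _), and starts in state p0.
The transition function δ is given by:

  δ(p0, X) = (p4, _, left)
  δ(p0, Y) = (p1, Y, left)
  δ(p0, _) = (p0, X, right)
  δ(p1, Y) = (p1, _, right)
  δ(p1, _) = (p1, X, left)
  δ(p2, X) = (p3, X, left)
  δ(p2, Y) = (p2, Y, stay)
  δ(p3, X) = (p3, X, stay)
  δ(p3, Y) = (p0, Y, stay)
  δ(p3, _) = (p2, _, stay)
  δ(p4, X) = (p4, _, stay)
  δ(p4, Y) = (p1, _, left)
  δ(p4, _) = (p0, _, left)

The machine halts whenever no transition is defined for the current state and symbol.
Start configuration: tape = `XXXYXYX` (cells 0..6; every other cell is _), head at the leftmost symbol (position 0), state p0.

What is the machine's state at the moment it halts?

p1

state=p0 head=0 tape=____[X]XXYXYX   (p0,X)→(p4,_,left)
state=p4 head=-1 tape=___[_]_XXYXYX   (p4,_)→(p0,_,left)
state=p0 head=-2 tape=__[_]__XXYXYX   (p0,_)→(p0,X,right)
state=p0 head=-1 tape=__X[_]_XXYXYX   (p0,_)→(p0,X,right)
state=p0 head=0 tape=__XX[_]XXYXYX   (p0,_)→(p0,X,right)
state=p0 head=1 tape=__XXX[X]XYXYX   (p0,X)→(p4,_,left)
state=p4 head=0 tape=__XX[X]_XYXYX   (p4,X)→(p4,_,stay)
state=p4 head=0 tape=__XX[_]_XYXYX   (p4,_)→(p0,_,left)
state=p0 head=-1 tape=__X[X]__XYXYX   (p0,X)→(p4,_,left)
state=p4 head=-2 tape=__[X]___XYXYX   (p4,X)→(p4,_,stay)
state=p4 head=-2 tape=__[_]___XYXYX   (p4,_)→(p0,_,left)
state=p0 head=-3 tape=_[_]____XYXYX   (p0,_)→(p0,X,right)
state=p0 head=-2 tape=_X[_]___XYXYX   (p0,_)→(p0,X,right)
state=p0 head=-1 tape=_XX[_]__XYXYX   (p0,_)→(p0,X,right)
state=p0 head=0 tape=_XXX[_]_XYXYX   (p0,_)→(p0,X,right)
state=p0 head=1 tape=_XXXX[_]XYXYX   (p0,_)→(p0,X,right)
state=p0 head=2 tape=_XXXXX[X]YXYX   (p0,X)→(p4,_,left)
state=p4 head=1 tape=_XXXX[X]_YXYX   (p4,X)→(p4,_,stay)
state=p4 head=1 tape=_XXXX[_]_YXYX   (p4,_)→(p0,_,left)
state=p0 head=0 tape=_XXX[X]__YXYX   (p0,X)→(p4,_,left)
state=p4 head=-1 tape=_XX[X]___YXYX   (p4,X)→(p4,_,stay)
state=p4 head=-1 tape=_XX[_]___YXYX   (p4,_)→(p0,_,left)
state=p0 head=-2 tape=_X[X]____YXYX   (p0,X)→(p4,_,left)
state=p4 head=-3 tape=_[X]_____YXYX   (p4,X)→(p4,_,stay)
state=p4 head=-3 tape=_[_]_____YXYX   (p4,_)→(p0,_,left)
state=p0 head=-4 tape=[_]______YXYX   (p0,_)→(p0,X,right)
state=p0 head=-3 tape=X[_]_____YXYX   (p0,_)→(p0,X,right)
state=p0 head=-2 tape=XX[_]____YXYX   (p0,_)→(p0,X,right)
state=p0 head=-1 tape=XXX[_]___YXYX   (p0,_)→(p0,X,right)
state=p0 head=0 tape=XXXX[_]__YXYX   (p0,_)→(p0,X,right)
state=p0 head=1 tape=XXXXX[_]_YXYX   (p0,_)→(p0,X,right)
state=p0 head=2 tape=XXXXXX[_]YXYX   (p0,_)→(p0,X,right)
state=p0 head=3 tape=XXXXXXX[Y]XYX   (p0,Y)→(p1,Y,left)
state=p1 head=2 tape=XXXXXX[X]YXYX
No transition is defined for (p1, X); M halts in state p1.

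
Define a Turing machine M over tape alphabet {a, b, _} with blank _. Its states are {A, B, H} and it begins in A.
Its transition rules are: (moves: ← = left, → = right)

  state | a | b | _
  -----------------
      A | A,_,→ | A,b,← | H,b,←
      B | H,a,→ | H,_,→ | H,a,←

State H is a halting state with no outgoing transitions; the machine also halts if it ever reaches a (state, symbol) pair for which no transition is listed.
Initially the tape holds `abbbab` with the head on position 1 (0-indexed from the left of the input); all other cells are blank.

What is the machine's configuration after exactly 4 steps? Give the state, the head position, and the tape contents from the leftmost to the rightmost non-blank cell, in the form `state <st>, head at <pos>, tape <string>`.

state=A head=1 tape=_a[b]bbab   (A,b)→(A,b,←)
state=A head=0 tape=_[a]bbbab   (A,a)→(A,_,→)
state=A head=1 tape=__[b]bbab   (A,b)→(A,b,←)
state=A head=0 tape=_[_]bbbab   (A,_)→(H,b,←)
state=H head=-1 tape=[_]bbbbab
After 4 steps: state H, head at -1, tape bbbbab.

state H, head at -1, tape bbbbab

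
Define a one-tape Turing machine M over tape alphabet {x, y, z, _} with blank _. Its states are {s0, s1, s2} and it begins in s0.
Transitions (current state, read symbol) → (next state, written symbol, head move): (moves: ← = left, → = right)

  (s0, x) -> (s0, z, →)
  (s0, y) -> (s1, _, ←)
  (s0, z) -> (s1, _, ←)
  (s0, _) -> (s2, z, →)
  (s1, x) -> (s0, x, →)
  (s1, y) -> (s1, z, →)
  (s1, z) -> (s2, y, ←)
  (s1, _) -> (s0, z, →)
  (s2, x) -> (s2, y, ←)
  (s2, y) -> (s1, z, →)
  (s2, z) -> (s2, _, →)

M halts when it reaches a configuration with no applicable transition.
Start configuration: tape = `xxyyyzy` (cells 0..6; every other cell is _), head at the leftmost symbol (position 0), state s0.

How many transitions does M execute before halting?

state=s0 head=0 tape=[x]xyyyzy__   (s0,x)→(s0,z,→)
state=s0 head=1 tape=z[x]yyyzy__   (s0,x)→(s0,z,→)
state=s0 head=2 tape=zz[y]yyzy__   (s0,y)→(s1,_,←)
state=s1 head=1 tape=z[z]_yyzy__   (s1,z)→(s2,y,←)
state=s2 head=0 tape=[z]y_yyzy__   (s2,z)→(s2,_,→)
state=s2 head=1 tape=_[y]_yyzy__   (s2,y)→(s1,z,→)
state=s1 head=2 tape=_z[_]yyzy__   (s1,_)→(s0,z,→)
state=s0 head=3 tape=_zz[y]yzy__   (s0,y)→(s1,_,←)
state=s1 head=2 tape=_z[z]_yzy__   (s1,z)→(s2,y,←)
state=s2 head=1 tape=_[z]y_yzy__   (s2,z)→(s2,_,→)
state=s2 head=2 tape=__[y]_yzy__   (s2,y)→(s1,z,→)
state=s1 head=3 tape=__z[_]yzy__   (s1,_)→(s0,z,→)
state=s0 head=4 tape=__zz[y]zy__   (s0,y)→(s1,_,←)
state=s1 head=3 tape=__z[z]_zy__   (s1,z)→(s2,y,←)
state=s2 head=2 tape=__[z]y_zy__   (s2,z)→(s2,_,→)
state=s2 head=3 tape=___[y]_zy__   (s2,y)→(s1,z,→)
state=s1 head=4 tape=___z[_]zy__   (s1,_)→(s0,z,→)
state=s0 head=5 tape=___zz[z]y__   (s0,z)→(s1,_,←)
state=s1 head=4 tape=___z[z]_y__   (s1,z)→(s2,y,←)
state=s2 head=3 tape=___[z]y_y__   (s2,z)→(s2,_,→)
state=s2 head=4 tape=____[y]_y__   (s2,y)→(s1,z,→)
state=s1 head=5 tape=____z[_]y__   (s1,_)→(s0,z,→)
state=s0 head=6 tape=____zz[y]__   (s0,y)→(s1,_,←)
state=s1 head=5 tape=____z[z]___   (s1,z)→(s2,y,←)
state=s2 head=4 tape=____[z]y___   (s2,z)→(s2,_,→)
state=s2 head=5 tape=_____[y]___   (s2,y)→(s1,z,→)
state=s1 head=6 tape=_____z[_]__   (s1,_)→(s0,z,→)
state=s0 head=7 tape=_____zz[_]_   (s0,_)→(s2,z,→)
state=s2 head=8 tape=_____zzz[_]
M halts after 28 transitions.

28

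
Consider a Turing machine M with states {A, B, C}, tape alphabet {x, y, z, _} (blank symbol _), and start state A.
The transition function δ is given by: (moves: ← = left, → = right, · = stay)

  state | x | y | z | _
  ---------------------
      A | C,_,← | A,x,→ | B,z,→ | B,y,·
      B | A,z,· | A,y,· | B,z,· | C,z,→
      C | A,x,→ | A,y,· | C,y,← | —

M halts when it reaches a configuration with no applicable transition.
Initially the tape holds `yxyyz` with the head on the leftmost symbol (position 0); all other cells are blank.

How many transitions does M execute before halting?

A | [y]xyyz__   read y → write x, move →, go to A
A | x[x]yyz__   read x → write _, move ←, go to C
C | [x]_yyz__   read x → write x, move →, go to A
A | x[_]yyz__   read _ → write y, move ·, go to B
B | x[y]yyz__   read y → write y, move ·, go to A
A | x[y]yyz__   read y → write x, move →, go to A
A | xx[y]yz__   read y → write x, move →, go to A
A | xxx[y]z__   read y → write x, move →, go to A
A | xxxx[z]__   read z → write z, move →, go to B
B | xxxxz[_]_   read _ → write z, move →, go to C
C | xxxxzz[_]
M halts after 10 transitions.

10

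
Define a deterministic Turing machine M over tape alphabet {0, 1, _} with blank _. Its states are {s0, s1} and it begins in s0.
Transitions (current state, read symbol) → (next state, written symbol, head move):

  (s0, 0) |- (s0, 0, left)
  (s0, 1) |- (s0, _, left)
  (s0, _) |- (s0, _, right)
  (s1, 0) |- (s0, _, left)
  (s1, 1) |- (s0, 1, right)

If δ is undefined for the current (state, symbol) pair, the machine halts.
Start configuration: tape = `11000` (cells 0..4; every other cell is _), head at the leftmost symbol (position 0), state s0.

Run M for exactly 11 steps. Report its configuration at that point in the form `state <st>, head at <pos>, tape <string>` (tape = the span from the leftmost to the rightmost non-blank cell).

state=s0 head=0 tape=_[1]1000   (s0,1)→(s0,_,left)
state=s0 head=-1 tape=[_]_1000   (s0,_)→(s0,_,right)
state=s0 head=0 tape=_[_]1000   (s0,_)→(s0,_,right)
state=s0 head=1 tape=__[1]000   (s0,1)→(s0,_,left)
state=s0 head=0 tape=_[_]_000   (s0,_)→(s0,_,right)
state=s0 head=1 tape=__[_]000   (s0,_)→(s0,_,right)
state=s0 head=2 tape=___[0]00   (s0,0)→(s0,0,left)
state=s0 head=1 tape=__[_]000   (s0,_)→(s0,_,right)
state=s0 head=2 tape=___[0]00   (s0,0)→(s0,0,left)
state=s0 head=1 tape=__[_]000   (s0,_)→(s0,_,right)
state=s0 head=2 tape=___[0]00   (s0,0)→(s0,0,left)
state=s0 head=1 tape=__[_]000
After 11 steps: state s0, head at 1, tape 000.

state s0, head at 1, tape 000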